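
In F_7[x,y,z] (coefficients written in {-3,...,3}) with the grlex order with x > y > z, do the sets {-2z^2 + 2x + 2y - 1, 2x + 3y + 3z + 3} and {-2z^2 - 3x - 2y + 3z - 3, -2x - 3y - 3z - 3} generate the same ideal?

For a fixed monomial order, each ideal has a unique reduced Gröbner basis; comparing bases decides equality.
Buchberger on the first generating set:
f_1 = -2z^2 + 2x + 2y - 1, LT = z^2.
f_2 = 2x + 3y + 3z + 3, LT = x.

The S-polynomials (S(f_1,f_2)) all reduce to 0 modulo the current basis, so we have a Gröbner basis.
Inter-reduce: drop elements whose leading term is divisible by another's, tail-reduce, and make monic.
Reduced Gröbner basis: {z^2 - 3y - 2z + 2, x - 2y - 2z - 2}.

Buchberger on the second generating set:
h_1 = -2z^2 - 3x - 2y + 3z - 3, LT = z^2.
h_2 = -2x - 3y - 3z - 3, LT = x.

The S-polynomials (S(h_1,h_2)) all reduce to 0 modulo the current basis, so we have a Gröbner basis.
Inter-reduce: drop elements whose leading term is divisible by another's, tail-reduce, and make monic.
Reduced Gröbner basis: {z^2 - 3y - 2z + 1, x - 2y - 2z - 2}.

Since the reduced bases disagree, the two ideals are not the same.

No, the ideals differ.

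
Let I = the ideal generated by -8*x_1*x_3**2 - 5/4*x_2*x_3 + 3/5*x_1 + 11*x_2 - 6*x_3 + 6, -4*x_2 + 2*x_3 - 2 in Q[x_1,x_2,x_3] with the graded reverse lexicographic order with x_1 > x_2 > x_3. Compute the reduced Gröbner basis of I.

f_1 = -8*x_1*x_3**2 - 5/4*x_2*x_3 + 3/5*x_1 + 11*x_2 - 6*x_3 + 6, LT = x_1*x_3**2.
f_2 = -4*x_2 + 2*x_3 - 2, LT = x_2.

The S-polynomials (S(f_1,f_2)) all reduce to 0 modulo the current basis, so we have a Gröbner basis.

G = {x_1*x_3**2 + 5/64*x_3**2 - 3/40*x_1 - 1/64*x_3 - 1/16, x_2 - 1/2*x_3 + 1/2}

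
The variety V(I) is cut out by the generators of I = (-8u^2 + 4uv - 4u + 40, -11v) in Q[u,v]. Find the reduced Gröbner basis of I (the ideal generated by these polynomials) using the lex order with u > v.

G = {u^2 + 1/2u - 5, v}

f_1 = -8u^2 + 4uv - 4u + 40, LT = u^2.
f_2 = -11v, LT = v.

The S-polynomials (S(f_1,f_2)) all reduce to 0 modulo the current basis, so we have a Gröbner basis.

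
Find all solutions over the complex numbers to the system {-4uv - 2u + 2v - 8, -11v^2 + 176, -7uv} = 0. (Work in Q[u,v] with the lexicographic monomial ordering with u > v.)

Compute a lex Gröbner basis by Buchberger's algorithm.
f_1 = -4uv - 2u + 2v - 8, LT = uv.
f_2 = -11v^2 + 176, LT = v^2.
f_3 = -7uv, LT = uv.

S(f_1,f_2): lcm = uv^2. S = 1/2uv + 16u - 1/2v^2 + 2v.
  leading term uv: subtract (-1/8)·f_1 from 1/2uv + 16u - 1/2v^2 + 2v → 63/4u - 1/2v^2 + 9/4v - 1
  leading term u: no divisor's leading term divides it; move 63/4u to the remainder.
  leading term v^2: subtract (1/22)·f_2 from -1/2v^2 + 9/4v - 1 → 9/4v - 9
  leading term v: no divisor's leading term divides it; move 9/4v to the remainder.
  leading term 1: no divisor's leading term divides it; move -9 to the remainder.
  remainder 63/4u + 9/4v - 9 ≠ 0; add h_4 = 63/4u + 9/4v - 9 to the basis.

S(f_1,f_3): lcm = uv. S = 1/2u - 1/2v + 2.
  leading term u: subtract (2/63)·h_4 from 1/2u - 1/2v + 2 → -4/7v + 16/7
  leading term v: no divisor's leading term divides it; move -4/7v to the remainder.
  leading term 1: no divisor's leading term divides it; move 16/7 to the remainder.
  remainder -4/7v + 16/7 ≠ 0; add h_5 = -4/7v + 16/7 to the basis.

The other S-polynomials (S(f_2,f_3), S(f_1,h_4), S(f_2,h_4), S(f_3,h_4), S(f_1,h_5), S(f_2,h_5), S(f_3,h_5), S(h_4,h_5)) all reduce to 0 modulo the current basis, so we have a Gröbner basis.
Inter-reduce: drop elements whose leading term is divisible by another's, tail-reduce, and make monic.
Reduced Gröbner basis: {u, v - 4}.

The lex basis is triangular: the last element involves only v. Solving v - 4 = 0 gives v ∈ {4}; substituting each value into the earlier elements determines the remaining variables.
  v = 4: the earlier basis element becomes u = 0, giving u = 0 — point (0, 4).
Substituting each solution back into the original system confirms all equations vanish.

{(0, 4)}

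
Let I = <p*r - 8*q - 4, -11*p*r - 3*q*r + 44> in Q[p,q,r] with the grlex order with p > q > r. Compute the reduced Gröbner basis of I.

G = {p*q + 3/11*q**2 + 3/22*q, p*r - 8*q - 4, q*r + 88/3*q}

f_1 = p*r - 8*q - 4, LT = p*r.
f_2 = -11*p*r - 3*q*r + 44, LT = p*r.

S(f_1,f_2): lcm = p*r. S = -3/11*q*r - 8*q.
  leading term q*r: no divisor's leading term divides it; move -3/11*q*r to the remainder.
  leading term q: no divisor's leading term divides it; move -8*q to the remainder.
  remainder -3/11*q*r - 8*q ≠ 0; add g_3 = -3/11*q*r - 8*q to the basis.

S(f_1,g_3): lcm = p*q*r. S = -88/3*p*q - 8*q**2 - 4*q.
  leading term p*q: no divisor's leading term divides it; move -88/3*p*q to the remainder.
  leading term q**2: no divisor's leading term divides it; move -8*q**2 to the remainder.
  leading term q: no divisor's leading term divides it; move -4*q to the remainder.
  remainder -88/3*p*q - 8*q**2 - 4*q ≠ 0; add g_4 = -88/3*p*q - 8*q**2 - 4*q to the basis.

S(f_2,g_3): lcm = p*q*r. S = 3/11*q**2*r - 88/3*p*q - 4*q.
  leading term q**2*r: subtract (-q)·g_3 from 3/11*q**2*r - 88/3*p*q - 4*q → -88/3*p*q - 8*q**2 - 4*q
  leading term p*q: subtract (1)·g_4 from -88/3*p*q - 8*q**2 - 4*q → 0
  remainder 0.

S(f_1,g_4): lcm = p*q*r. S = -3/11*q**2*r - 8*q**2 - 3/22*q*r - 4*q.
  leading term q**2*r: subtract (q)·g_3 from -3/11*q**2*r - 8*q**2 - 3/22*q*r - 4*q → -3/22*q*r - 4*q
  leading term q*r: subtract (1/2)·g_3 from -3/22*q*r - 4*q → 0
  remainder 0.

S(f_2,g_4): lcm = p*q*r. S = -3/22*q*r - 4*q.
  leading term q*r: subtract (1/2)·g_3 from -3/22*q*r - 4*q → 0
  remainder 0.

S(g_3,g_4): lcm = p*q*r. S = -3/11*q**2*r + 88/3*p*q - 3/22*q*r.
  leading term q**2*r: subtract (q)·g_3 from -3/11*q**2*r + 88/3*p*q - 3/22*q*r → 88/3*p*q + 8*q**2 - 3/22*q*r
  leading term p*q: subtract (-1)·g_4 from 88/3*p*q + 8*q**2 - 3/22*q*r → -3/22*q*r - 4*q
  leading term q*r: subtract (1/2)·g_3 from -3/22*q*r - 4*q → 0
  remainder 0.

Every S-polynomial of the final basis reduces to 0, so we have a Gröbner basis.
Inter-reduce: drop elements whose leading term is divisible by another's, tail-reduce, and make monic.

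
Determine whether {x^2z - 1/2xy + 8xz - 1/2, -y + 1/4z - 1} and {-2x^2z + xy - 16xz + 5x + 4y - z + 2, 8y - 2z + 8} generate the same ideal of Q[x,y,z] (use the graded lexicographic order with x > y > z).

Two ideals are equal iff their reduced Gröbner bases coincide (the reduced basis is unique for a fixed ordering).
Buchberger on the first generating set:
f_1 = x^2z - 1/2xy + 8xz - 1/2, LT = x^2z.
f_2 = -y + 1/4z - 1, LT = y.

The S-polynomials (S(f_1,f_2)) all reduce to 0 modulo the current basis, so we have a Gröbner basis.
Inter-reduce: drop elements whose leading term is divisible by another's, tail-reduce, and make monic.
Reduced Gröbner basis: {x^2z + 63/8xz + 1/2x - 1/2, y - 1/4z + 1}.

Buchberger on the second generating set:
h_1 = -2x^2z + xy - 16xz + 5x + 4y - z + 2, LT = x^2z.
h_2 = 8y - 2z + 8, LT = y.

The S-polynomials (S(h_1,h_2)) all reduce to 0 modulo the current basis, so we have a Gröbner basis.
Inter-reduce: drop elements whose leading term is divisible by another's, tail-reduce, and make monic.
Reduced Gröbner basis: {x^2z + 63/8xz - 2x + 1, y - 1/4z + 1}.

These differ, so the ideals are not equal.
The choice of monomial ordering does not affect the verdict — as long as both bases are computed under the same ordering, their equality decides ideal equality.

No, the ideals differ.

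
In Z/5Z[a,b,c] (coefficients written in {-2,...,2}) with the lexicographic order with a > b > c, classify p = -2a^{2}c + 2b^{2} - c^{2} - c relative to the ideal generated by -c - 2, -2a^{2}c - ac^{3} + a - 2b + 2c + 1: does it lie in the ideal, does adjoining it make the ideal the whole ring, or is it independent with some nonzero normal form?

-2a^{2}c + 2b^{2} - c^{2} - c is independent of I; its normal form modulo I is a + 2b^{2} + 2b + 1.

First compute the reduced Gröbner basis of I by Buchberger's algorithm.
f_1 = -c - 2, LT = c.
f_2 = -2a^{2}c - ac^{3} + a - 2b + 2c + 1, LT = a^{2}c.

S(f_1,f_2): lcm = a^{2}c. S = 2a^{2} + 2ac^{3} - 2a - b + c - 2.
  leading term a^{2}: no divisor's leading term divides it; move 2a^{2} to the remainder.
  leading term ac^{3}: subtract (-2ac^{2})·f_1 from 2ac^{3} - 2a - b + c - 2 → ac^{2} - 2a - b + c - 2
  leading term ac^{2}: subtract (-ac)·f_1 from ac^{2} - 2a - b + c - 2 → -2ac - 2a - b + c - 2
  leading term ac: subtract (2a)·f_1 from -2ac - 2a - b + c - 2 → 2a - b + c - 2
  leading term a: no divisor's leading term divides it; move 2a to the remainder.
  leading term b: no divisor's leading term divides it; move -b to the remainder.
  leading term c: subtract (-1)·f_1 from c - 2 → 1
  leading term 1: no divisor's leading term divides it; move 1 to the remainder.
  remainder 2a^{2} + 2a - b + 1 ≠ 0; add h_3 = 2a^{2} + 2a - b + 1 to the basis.

The other S-polynomials (S(f_1,h_3), S(f_2,h_3)) all reduce to 0 modulo the current basis, so we have a Gröbner basis.
Inter-reduce: drop elements whose leading term is divisible by another's, tail-reduce, and make monic.
Reduced Gröbner basis: {a^{2} + a + 2b - 2, c + 2}.
Label its elements g_1 = a^{2} + a + 2b - 2, g_2 = c + 2.

Reduce p = -2a^{2}c + 2b^{2} - c^{2} - c modulo G:
  leading term a^{2}c: subtract (-2c)·g_1 from -2a^{2}c + 2b^{2} - c^{2} - c → 2ac + 2b^{2} - bc - c^{2}
  leading term ac: subtract (2a)·g_2 from 2ac + 2b^{2} - bc - c^{2} → a + 2b^{2} - bc - c^{2}
  leading term a: no divisor's leading term divides it; move a to the remainder.
  leading term b^{2}: no divisor's leading term divides it; move 2b^{2} to the remainder.
  leading term bc: subtract (-b)·g_2 from -bc - c^{2} → 2b - c^{2}
  leading term b: no divisor's leading term divides it; move 2b to the remainder.
  leading term c^{2}: subtract (-c)·g_2 from -c^{2} → 2c
  leading term c: subtract (2)·g_2 from 2c → 1
  leading term 1: no divisor's leading term divides it; move 1 to the remainder.
  normal form = a + 2b^{2} + 2b + 1.
The normal form is nonzero, so p ∉ I. Since p minus its normal form lies in I, I + (p) = I + (r) where r = a + 2b^{2} + 2b + 1; decide whether this ideal is the whole ring.
Run Buchberger on G together with r (pairs among the g_i already reduce to 0 since G is a Gröbner basis):
g_1 = a^{2} + a + 2b - 2, LT = a^{2}.
g_2 = c + 2, LT = c.
r = a + 2b^{2} + 2b + 1, LT = a.

S(g_1,r): lcm = a^{2}. S = -2ab^{2} - 2ab + 2b - 2.
  leading term ab^{2}: subtract (-2b^{2})·r from -2ab^{2} - 2ab + 2b - 2 → -2ab - b^{4} - b^{3} + 2b^{2} + 2b - 2
  leading term ab: subtract (-2b)·r from -2ab - b^{4} - b^{3} + 2b^{2} + 2b - 2 → -b^{4} - 2b^{3} + b^{2} - b - 2
  leading term b^{4}: no divisor's leading term divides it; move -b^{4} to the remainder.
  leading term b^{3}: no divisor's leading term divides it; move -2b^{3} to the remainder.
  leading term b^{2}: no divisor's leading term divides it; move b^{2} to the remainder.
  leading term b: no divisor's leading term divides it; move -b to the remainder.
  leading term 1: no divisor's leading term divides it; move -2 to the remainder.
  remainder -b^{4} - 2b^{3} + b^{2} - b - 2 ≠ 0; add m_4 = -b^{4} - 2b^{3} + b^{2} - b - 2 to the basis.

The other S-polynomials (S(g_1,g_2), S(g_2,r), S(g_1,m_4), S(g_2,m_4), S(r,m_4)) all reduce to 0 modulo the current basis, so we have a Gröbner basis.
Inter-reduce: drop elements whose leading term is divisible by another's, tail-reduce, and make monic.
Reduced Gröbner basis: {a + 2b^{2} + 2b + 1, b^{4} + 2b^{3} - b^{2} + b + 2, c + 2}.
The reduced Gröbner basis of I + (p) is {a + 2b^{2} + 2b + 1, b^{4} + 2b^{3} - b^{2} + b + 2, c + 2} ≠ {1}, a proper ideal, so the enlarged system stays consistent: p is independent of I, with normal form a + 2b^{2} + 2b + 1.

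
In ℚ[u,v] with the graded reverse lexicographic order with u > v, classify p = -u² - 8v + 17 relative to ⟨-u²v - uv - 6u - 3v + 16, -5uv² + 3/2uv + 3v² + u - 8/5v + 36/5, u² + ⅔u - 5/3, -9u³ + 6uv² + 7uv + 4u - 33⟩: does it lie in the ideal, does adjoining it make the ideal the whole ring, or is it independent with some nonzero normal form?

-u² - 8v + 17 lies in I (it reduces to 0).

First compute the reduced Gröbner basis of I by Buchberger's algorithm.
f_1 = -u²v - uv - 6u - 3v + 16, LT = u²v.
f_2 = -5uv² + 3/2uv + 3v² + u - 8/5v + 36/5, LT = uv².
f_3 = u² + ⅔u - 5/3, LT = u².
f_4 = -9u³ + 6uv² + 7uv + 4u - 33, LT = u³.

S(f_1,f_2): lcm = u²v². S = 3/10u²v + 8/5uv² + ⅕u² + 142/25uv + 3v² + 36/25u - 16v.
  reduce S modulo (f_1, f_2, f_3, f_4):
  remainder 293/50uv + 99/25v² - 13/75u - 4353/250v + 2789/375 ≠ 0; add h_5 = 293/50uv + 99/25v² - 13/75u - 4353/250v + 2789/375 to the basis.

S(f_1,f_3): lcm = u²v. S = ⅓uv + 6u + 14/3v - 16.
  reduce S modulo (f_1, f_2, f_3, f_4, h_5):
  remainder -66/293v² + 15848/2637u + 24863/4395v - 216538/13185 ≠ 0; add h_6 = -66/293v² + 15848/2637u + 24863/4395v - 216538/13185 to the basis.

S(f_1,f_4): lcm = u³v. S = ⅔uv³ + u²v + 7/9uv² + 6u² + 31/9uv - 16u - 11/3v.
  reduce S modulo (f_1, f_2, f_3, f_4, h_5, h_6):
  remainder 1234726/147015u + 18071453/490050v - 60387989/735075 ≠ 0; add h_7 = 1234726/147015u + 18071453/490050v - 60387989/735075 to the basis.

S(f_2,f_3): lcm = u²v². S = -3/10u²v - 19/15uv² - ⅕u² + 8/25uv + 5/3v² - 36/25u.
  reduce S modulo (f_1, f_2, f_3, f_4, h_5, h_6, h_7):
  remainder -208617658/3086815v + 417235316/3086815 ≠ 0; add h_8 = -208617658/3086815v + 417235316/3086815 to the basis.

The other S-polynomials (S(f_2,f_4), S(f_3,f_4), S(f_1,h_5), S(f_2,h_5), S(f_3,h_5), S(f_4,h_5), S(f_1,h_6), S(f_2,h_6), S(f_3,h_6), S(f_4,h_6), S(h_5,h_6), S(f_1,h_7), S(f_2,h_7), S(f_3,h_7), S(f_4,h_7), S(h_5,h_7), S(h_6,h_7), S(f_1,h_8), S(f_2,h_8), S(f_3,h_8), S(f_4,h_8), S(h_5,h_8), S(h_6,h_8), S(h_7,h_8)) all reduce to 0 modulo the current basis, so we have a Gröbner basis.
Inter-reduce: drop elements whose leading term is divisible by another's, tail-reduce, and make monic.
Reduced Gröbner basis: {u - 1, v - 2}.
Label its elements g_1 = u - 1, g_2 = v - 2.

Reduce p = -u² - 8v + 17 modulo G:
  leading term u²: subtract (-u)·g_1 from -u² - 8v + 17 → -u - 8v + 17
  leading term u: subtract (-1)·g_1 from -u - 8v + 17 → -8v + 16
  leading term v: subtract (-8)·g_2 from -8v + 16 → 0
  normal form = 0.
Since the normal form is 0, p ∈ I.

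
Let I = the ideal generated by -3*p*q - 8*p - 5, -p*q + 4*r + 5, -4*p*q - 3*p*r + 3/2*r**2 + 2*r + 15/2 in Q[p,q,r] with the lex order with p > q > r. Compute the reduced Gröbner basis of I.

f_1 = -3*p*q - 8*p - 5, LT = p*q.
f_2 = -p*q + 4*r + 5, LT = p*q.
f_3 = -4*p*q - 3*p*r + 3/2*r**2 + 2*r + 15/2, LT = p*q.

S(f_1,f_2): lcm = p*q. S = 8/3*p + 4*r + 20/3.
  leading term p: no divisor's leading term divides it; move 8/3*p to the remainder.
  leading term r: no divisor's leading term divides it; move 4*r to the remainder.
  leading term 1: no divisor's leading term divides it; move 20/3 to the remainder.
  remainder 8/3*p + 4*r + 20/3 ≠ 0; add g_4 = 8/3*p + 4*r + 20/3 to the basis.

S(f_1,f_3): lcm = p*q. S = -3/4*p*r + 8/3*p + 3/8*r**2 + 1/2*r + 85/24.
  leading term p*r: subtract (-9/32*r)·g_4 from -3/4*p*r + 8/3*p + 3/8*r**2 + 1/2*r + 85/24 → 8/3*p + 3/2*r**2 + 19/8*r + 85/24
  leading term p: subtract (1)·g_4 from 8/3*p + 3/2*r**2 + 19/8*r + 85/24 → 3/2*r**2 - 13/8*r - 25/8
  leading term r**2: no divisor's leading term divides it; move 3/2*r**2 to the remainder.
  leading term r: no divisor's leading term divides it; move -13/8*r to the remainder.
  leading term 1: no divisor's leading term divides it; move -25/8 to the remainder.
  remainder 3/2*r**2 - 13/8*r - 25/8 ≠ 0; add g_5 = 3/2*r**2 - 13/8*r - 25/8 to the basis.

S(f_1,g_4): lcm = p*q. S = 8/3*p - 3/2*q*r - 5/2*q + 5/3.
  leading term p: subtract (1)·g_4 from 8/3*p - 3/2*q*r - 5/2*q + 5/3 → -3/2*q*r - 5/2*q - 4*r - 5
  leading term q*r: no divisor's leading term divides it; move -3/2*q*r to the remainder.
  leading term q: no divisor's leading term divides it; move -5/2*q to the remainder.
  leading term r: no divisor's leading term divides it; move -4*r to the remainder.
  leading term 1: no divisor's leading term divides it; move -5 to the remainder.
  remainder -3/2*q*r - 5/2*q - 4*r - 5 ≠ 0; add g_6 = -3/2*q*r - 5/2*q - 4*r - 5 to the basis.

S(g_5,g_6): lcm = q*r**2. S = -11/4*q*r - 25/12*q - 8/3*r**2 - 10/3*r.
  leading term q*r: subtract (11/6)·g_6 from -11/4*q*r - 25/12*q - 8/3*r**2 - 10/3*r → 5/2*q - 8/3*r**2 + 4*r + 55/6
  leading term q: no divisor's leading term divides it; move 5/2*q to the remainder.
  leading term r**2: subtract (-16/9)·g_5 from -8/3*r**2 + 4*r + 55/6 → 10/9*r + 65/18
  leading term r: no divisor's leading term divides it; move 10/9*r to the remainder.
  leading term 1: no divisor's leading term divides it; move 65/18 to the remainder.
  remainder 5/2*q + 10/9*r + 65/18 ≠ 0; add g_7 = 5/2*q + 10/9*r + 65/18 to the basis.

The other S-polynomials (S(f_2,f_3), S(f_2,g_4), S(f_3,g_4), S(f_1,g_5), S(f_2,g_5), S(f_3,g_5), S(g_4,g_5), S(f_1,g_6), S(f_2,g_6), S(f_3,g_6), S(g_4,g_6), S(f_1,g_7), S(f_2,g_7), S(f_3,g_7), S(g_4,g_7), S(g_5,g_7), S(g_6,g_7)) all reduce to 0 modulo the current basis, so we have a Gröbner basis.
Inter-reduce: drop elements whose leading term is divisible by another's, tail-reduce, and make monic.

G = {p + 3/2*r + 5/2, q + 4/9*r + 13/9, r**2 - 13/12*r - 25/12}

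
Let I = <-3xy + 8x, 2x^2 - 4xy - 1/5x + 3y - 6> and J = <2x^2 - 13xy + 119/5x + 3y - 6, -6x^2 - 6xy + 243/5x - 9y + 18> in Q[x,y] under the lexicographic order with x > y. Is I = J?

Yes, the ideals are equal.

Since reduced Gröbner bases are canonical representatives of ideals under a given ordering, it suffices to compute and compare them.
Buchberger on the first generating set:
f_1 = -3xy + 8x, LT = xy.
f_2 = 2x^2 - 4xy - 1/5x + 3y - 6, LT = x^2.

S(f_1,f_2): lcm = x^2y. S = -8/3x^2 + 2xy^2 + 1/10xy - 3/2y^2 + 3y.
  leading term x^2: subtract (-4/3)·f_2 from -8/3x^2 + 2xy^2 + 1/10xy - 3/2y^2 + 3y → 2xy^2 - 157/30xy - 4/15x - 3/2y^2 + 7y - 8
  leading term xy^2: subtract (-2/3y)·f_1 from 2xy^2 - 157/30xy - 4/15x - 3/2y^2 + 7y - 8 → 1/10xy - 4/15x - 3/2y^2 + 7y - 8
  leading term xy: subtract (-1/30)·f_1 from 1/10xy - 4/15x - 3/2y^2 + 7y - 8 → -3/2y^2 + 7y - 8
  leading term y^2: no divisor's leading term divides it; move -3/2y^2 to the remainder.
  leading term y: no divisor's leading term divides it; move 7y to the remainder.
  leading term 1: no divisor's leading term divides it; move -8 to the remainder.
  remainder -3/2y^2 + 7y - 8 ≠ 0; add g_3 = -3/2y^2 + 7y - 8 to the basis.

S(f_1,g_3): lcm = xy^2. S = 2xy - 16/3x.
  leading term xy: subtract (-2/3)·f_1 from 2xy - 16/3x → 0
  remainder 0.

S(f_2,g_3): leading monomials are coprime, so the S-polynomial reduces to 0 (Buchberger's first criterion).
Every S-polynomial of the final basis reduces to 0, so we have a Gröbner basis.
Inter-reduce: drop elements whose leading term is divisible by another's, tail-reduce, and make monic.
Reduced Gröbner basis: {x^2 - 163/30x + 3/2y - 3, xy - 8/3x, y^2 - 14/3y + 16/3}.

Buchberger on the second generating set:
h_1 = 2x^2 - 13xy + 119/5x + 3y - 6, LT = x^2.
h_2 = -6x^2 - 6xy + 243/5x - 9y + 18, LT = x^2.

S(h_1,h_2): lcm = x^2. S = -15/2xy + 20x.
  leading term xy: no divisor's leading term divides it; move -15/2xy to the remainder.
  leading term x: no divisor's leading term divides it; move 20x to the remainder.
  remainder -15/2xy + 20x ≠ 0; add k_3 = -15/2xy + 20x to the basis.

S(h_1,k_3): lcm = x^2y. S = 8/3x^2 - 13/2xy^2 + 119/10xy + 3/2y^2 - 3y.
  leading term x^2: subtract (4/3)·h_1 from 8/3x^2 - 13/2xy^2 + 119/10xy + 3/2y^2 - 3y → -13/2xy^2 + 877/30xy - 476/15x + 3/2y^2 - 7y + 8
  leading term xy^2: subtract (13/15y)·k_3 from -13/2xy^2 + 877/30xy - 476/15x + 3/2y^2 - 7y + 8 → 119/10xy - 476/15x + 3/2y^2 - 7y + 8
  leading term xy: subtract (-119/75)·k_3 from 119/10xy - 476/15x + 3/2y^2 - 7y + 8 → 3/2y^2 - 7y + 8
  leading term y^2: no divisor's leading term divides it; move 3/2y^2 to the remainder.
  leading term y: no divisor's leading term divides it; move -7y to the remainder.
  leading term 1: no divisor's leading term divides it; move 8 to the remainder.
  remainder 3/2y^2 - 7y + 8 ≠ 0; add k_4 = 3/2y^2 - 7y + 8 to the basis.

S(h_2,k_3): lcm = x^2y. S = 8/3x^2 + xy^2 - 81/10xy + 3/2y^2 - 3y.
  leading term x^2: subtract (4/3)·h_1 from 8/3x^2 + xy^2 - 81/10xy + 3/2y^2 - 3y → xy^2 + 277/30xy - 476/15x + 3/2y^2 - 7y + 8
  leading term xy^2: subtract (-2/15y)·k_3 from xy^2 + 277/30xy - 476/15x + 3/2y^2 - 7y + 8 → 119/10xy - 476/15x + 3/2y^2 - 7y + 8
  leading term xy: subtract (-119/75)·k_3 from 119/10xy - 476/15x + 3/2y^2 - 7y + 8 → 3/2y^2 - 7y + 8
  leading term y^2: subtract (1)·k_4 from 3/2y^2 - 7y + 8 → 0
  remainder 0.

S(h_1,k_4): leading monomials are coprime, so the S-polynomial reduces to 0 (Buchberger's first criterion).
S(h_2,k_4): leading monomials are coprime, so the S-polynomial reduces to 0 (Buchberger's first criterion).
S(k_3,k_4): lcm = xy^2. S = 2xy - 16/3x.
  leading term xy: subtract (-4/15)·k_3 from 2xy - 16/3x → 0
  remainder 0.

Every S-polynomial of the final basis reduces to 0, so we have a Gröbner basis.
Inter-reduce: drop elements whose leading term is divisible by another's, tail-reduce, and make monic.
Reduced Gröbner basis: {x^2 - 163/30x + 3/2y - 3, xy - 8/3x, y^2 - 14/3y + 16/3}.

These coincide, so the ideals are equal.
The same test decides containment: I ⊆ J iff every generator of I reduces to 0 modulo a Gröbner basis of J.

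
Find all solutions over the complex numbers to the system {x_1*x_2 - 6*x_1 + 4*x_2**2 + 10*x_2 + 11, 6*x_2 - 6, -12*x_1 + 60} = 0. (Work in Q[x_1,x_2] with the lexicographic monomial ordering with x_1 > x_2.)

{(5, 1)}

Compute a lex Gröbner basis by Buchberger's algorithm.
f_1 = x_1*x_2 - 6*x_1 + 4*x_2**2 + 10*x_2 + 11, LT = x_1*x_2.
f_2 = 6*x_2 - 6, LT = x_2.
f_3 = -12*x_1 + 60, LT = x_1.

The S-polynomials (S(f_1,f_2), S(f_1,f_3), S(f_2,f_3)) all reduce to 0 modulo the current basis, so we have a Gröbner basis.
Inter-reduce: drop elements whose leading term is divisible by another's, tail-reduce, and make monic.
Reduced Gröbner basis: {x_1 - 5, x_2 - 1}.

A lex Gröbner basis eliminates variables successively. Here x_2 - 1 depends only on x_2, with roots {1}; lifting each root through the earlier basis elements recovers the full solutions.
  x_2 = 1: the earlier basis element becomes x_1 - 5 = 0, giving x_1 = 5 — point (5, 1).
Each listed point satisfies every original equation (direct substitution).
Zero-dimensionality of the ideal guarantees finitely many solutions over ℂ.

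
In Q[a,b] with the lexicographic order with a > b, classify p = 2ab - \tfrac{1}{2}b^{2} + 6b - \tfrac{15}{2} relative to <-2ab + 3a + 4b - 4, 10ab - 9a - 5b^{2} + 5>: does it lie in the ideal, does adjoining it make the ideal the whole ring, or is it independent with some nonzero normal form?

Adjoining 2ab - \tfrac{1}{2}b^{2} + 6b - \tfrac{15}{2} makes the ideal the whole ring: the system is inconsistent.

First compute the reduced Gröbner basis of I by Buchberger's algorithm.
f_1 = -2ab + 3a + 4b - 4, LT = ab.
f_2 = 10ab - 9a - 5b^{2} + 5, LT = ab.

S(f_1,f_2): lcm = ab. S = -\tfrac{3}{5}a + \tfrac{1}{2}b^{2} - 2b + \tfrac{3}{2}.
  reduce S modulo (f_1, f_2):
  remainder -\tfrac{3}{5}a + \tfrac{1}{2}b^{2} - 2b + \tfrac{3}{2} ≠ 0; add h_3 = -\tfrac{3}{5}a + \tfrac{1}{2}b^{2} - 2b + \tfrac{3}{2} to the basis.

S(f_1,h_3): lcm = ab. S = -\tfrac{3}{2}a + \tfrac{5}{6}b^{3} - \tfrac{10}{3}b^{2} + \tfrac{1}{2}b + 2.
  reduce S modulo (f_1, f_2, h_3):
  remainder \tfrac{5}{6}b^{3} - \tfrac{55}{12}b^{2} + \tfrac{11}{2}b - \tfrac{7}{4} ≠ 0; add h_4 = \tfrac{5}{6}b^{3} - \tfrac{55}{12}b^{2} + \tfrac{11}{2}b - \tfrac{7}{4} to the basis.

The other S-polynomials (S(f_2,h_3), S(f_1,h_4), S(f_2,h_4), S(h_3,h_4)) all reduce to 0 modulo the current basis, so we have a Gröbner basis.
Inter-reduce: drop elements whose leading term is divisible by another's, tail-reduce, and make monic.
Reduced Gröbner basis: {a - \tfrac{5}{6}b^{2} + \tfrac{10}{3}b - \tfrac{5}{2}, b^{3} - \tfrac{11}{2}b^{2} + \tfrac{33}{5}b - \tfrac{21}{10}}.
Label its elements g_1 = a - \tfrac{5}{6}b^{2} + \tfrac{10}{3}b - \tfrac{5}{2}, g_2 = b^{3} - \tfrac{11}{2}b^{2} + \tfrac{33}{5}b - \tfrac{21}{10}.

Reduce p = 2ab - \tfrac{1}{2}b^{2} + 6b - \tfrac{15}{2} modulo G:
  leading term ab: subtract (2b)·g_1 from 2ab - \tfrac{1}{2}b^{2} + 6b - \tfrac{15}{2} → \tfrac{5}{3}b^{3} - \tfrac{43}{6}b^{2} + 11b - \tfrac{15}{2}
  leading term b^{3}: subtract (\tfrac{5}{3})·g_2 from \tfrac{5}{3}b^{3} - \tfrac{43}{6}b^{2} + 11b - \tfrac{15}{2} → 2b^{2} - 4
  leading term b^{2}: no divisor's leading term divides it; move 2b^{2} to the remainder.
  leading term 1: no divisor's leading term divides it; move -4 to the remainder.
  normal form = 2b^{2} - 4.
The normal form is nonzero, so p ∉ I. Since p minus its normal form lies in I, I + (p) = I + (r) where r = 2b^{2} - 4; decide whether this ideal is the whole ring.
Run Buchberger on G together with r (pairs among the g_i already reduce to 0 since G is a Gröbner basis):
g_1 = a - \tfrac{5}{6}b^{2} + \tfrac{10}{3}b - \tfrac{5}{2}, LT = a.
g_2 = b^{3} - \tfrac{11}{2}b^{2} + \tfrac{33}{5}b - \tfrac{21}{10}, LT = b^{3}.
r = 2b^{2} - 4, LT = b^{2}.

S(g_2,r): lcm = b^{3}. S = -\tfrac{11}{2}b^{2} + \tfrac{43}{5}b - \tfrac{21}{10}.
  reduce S modulo (g_1, g_2, r):
  remainder \tfrac{43}{5}b - \tfrac{131}{10} ≠ 0; add m_4 = \tfrac{43}{5}b - \tfrac{131}{10} to the basis.

S(r,m_4): lcm = b^{2}. S = \tfrac{131}{86}b - 2.
  reduce S modulo (g_1, g_2, r, m_4):
  remainder \tfrac{2369}{7396} ≠ 0; add m_5 = \tfrac{2369}{7396} to the basis.

The other S-polynomials (S(g_1,g_2), S(g_1,r), S(g_1,m_4), S(g_2,m_4), S(g_1,m_5), S(g_2,m_5), S(r,m_5), S(m_4,m_5)) all reduce to 0 modulo the current basis, so we have a Gröbner basis.
Inter-reduce: drop elements whose leading term is divisible by another's, tail-reduce, and make monic.
Reduced Gröbner basis: {1}.
The reduced Gröbner basis of I + (p) is {1}: the ideal is the whole ring, so the enlarged system has no common solution — adjoining p is inconsistent.

Ideal membership is decidable via reduction modulo a Gröbner basis.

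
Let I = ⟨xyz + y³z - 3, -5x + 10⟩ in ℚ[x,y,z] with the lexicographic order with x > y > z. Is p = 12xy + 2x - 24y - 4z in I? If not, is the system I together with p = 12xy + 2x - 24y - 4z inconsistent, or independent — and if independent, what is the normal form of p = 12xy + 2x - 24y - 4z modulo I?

12xy + 2x - 24y - 4z is independent of I; its normal form modulo I is -4z + 4.

First compute the reduced Gröbner basis of I by Buchberger's algorithm.
f_1 = xyz + y³z - 3, LT = xyz.
f_2 = -5x + 10, LT = x.

S(f_1,f_2): lcm = xyz. S = y³z + 2yz - 3.
  leading term y³z: no divisor's leading term divides it; move y³z to the remainder.
  leading term yz: no divisor's leading term divides it; move 2yz to the remainder.
  leading term 1: no divisor's leading term divides it; move -3 to the remainder.
  remainder y³z + 2yz - 3 ≠ 0; add h_3 = y³z + 2yz - 3 to the basis.

The other S-polynomials (S(f_1,h_3), S(f_2,h_3)) all reduce to 0 modulo the current basis, so we have a Gröbner basis.
Inter-reduce: drop elements whose leading term is divisible by another's, tail-reduce, and make monic.
Reduced Gröbner basis: {x - 2, y³z + 2yz - 3}.
Label its elements g_1 = x - 2, g_2 = y³z + 2yz - 3.

Reduce p = 12xy + 2x - 24y - 4z modulo G:
  leading term xy: subtract (12y)·g_1 from 12xy + 2x - 24y - 4z → 2x - 4z
  leading term x: subtract (2)·g_1 from 2x - 4z → -4z + 4
  leading term z: no divisor's leading term divides it; move -4z to the remainder.
  leading term 1: no divisor's leading term divides it; move 4 to the remainder.
  normal form = -4z + 4.
The normal form is nonzero, so p ∉ I. Since p minus its normal form lies in I, I + (p) = I + (r) where r = -4z + 4; decide whether this ideal is the whole ring.
Run Buchberger on G together with r (pairs among the g_i already reduce to 0 since G is a Gröbner basis):
g_1 = x - 2, LT = x.
g_2 = y³z + 2yz - 3, LT = y³z.
r = -4z + 4, LT = z.

S(g_2,r): lcm = y³z. S = y³ + 2yz - 3.
  leading term y³: no divisor's leading term divides it; move y³ to the remainder.
  leading term yz: subtract (-½y)·r from 2yz - 3 → 2y - 3
  leading term y: no divisor's leading term divides it; move 2y to the remainder.
  leading term 1: no divisor's leading term divides it; move -3 to the remainder.
  remainder y³ + 2y - 3 ≠ 0; add m_4 = y³ + 2y - 3 to the basis.

The other S-polynomials (S(g_1,g_2), S(g_1,r), S(g_1,m_4), S(g_2,m_4), S(r,m_4)) all reduce to 0 modulo the current basis, so we have a Gröbner basis.
Inter-reduce: drop elements whose leading term is divisible by another's, tail-reduce, and make monic.
Reduced Gröbner basis: {x - 2, y³ + 2y - 3, z - 1}.
The reduced Gröbner basis of I + (p) is {x - 2, y³ + 2y - 3, z - 1} ≠ {1}, a proper ideal, so the enlarged system stays consistent: p is independent of I, with normal form -4z + 4.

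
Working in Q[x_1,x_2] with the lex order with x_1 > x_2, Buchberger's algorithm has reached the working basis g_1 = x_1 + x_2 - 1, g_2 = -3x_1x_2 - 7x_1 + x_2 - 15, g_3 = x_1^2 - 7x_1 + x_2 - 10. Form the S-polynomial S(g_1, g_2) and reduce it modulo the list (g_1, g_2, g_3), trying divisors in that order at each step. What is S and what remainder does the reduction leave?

S(g_1, g_2) = -7/3x_1 + x_2^2 - 2/3x_2 - 5; remainder on division = x_2^2 + 5/3x_2 - 22/3.

lcm(LM(g_1), LM(g_2)) = x_1x_2.
S = (lcm/LT(g_1))·g_1 − (lcm/LT(g_2))·g_2 = -7/3x_1 + x_2^2 - 2/3x_2 - 5.
Reduce S modulo (g_1, g_2, g_3) in that order:
  leading term x_1: subtract (-7/3)·g_1 from -7/3x_1 + x_2^2 - 2/3x_2 - 5 → x_2^2 + 5/3x_2 - 22/3
  leading term x_2^2: no divisor's leading term divides it; move x_2^2 to the remainder.
  leading term x_2: no divisor's leading term divides it; move 5/3x_2 to the remainder.
  leading term 1: no divisor's leading term divides it; move -22/3 to the remainder.
The remainder x_2^2 + 5/3x_2 - 22/3 is nonzero, so it would be added as the next basis element.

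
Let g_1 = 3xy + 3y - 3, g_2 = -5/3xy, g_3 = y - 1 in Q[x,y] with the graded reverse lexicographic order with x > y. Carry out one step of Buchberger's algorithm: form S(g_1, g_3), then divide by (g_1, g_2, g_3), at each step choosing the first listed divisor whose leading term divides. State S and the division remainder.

lcm(LM(g_1), LM(g_3)) = xy.
S = (lcm/LT(g_1))·g_1 − (lcm/LT(g_3))·g_3 = x + y - 1.
Reduce S modulo (g_1, g_2, g_3) in that order:
  leading term x: no divisor's leading term divides it; move x to the remainder.
  leading term y: subtract (1)·g_3 from y - 1 → 0
The remainder x is nonzero, so it would be added as the next basis element.

S(g_1, g_3) = x + y - 1; remainder on division = x.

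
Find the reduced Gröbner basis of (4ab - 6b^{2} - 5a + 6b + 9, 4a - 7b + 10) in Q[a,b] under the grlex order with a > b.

f_1 = 4ab - 6b^{2} - 5a + 6b + 9, LT = ab.
f_2 = 4a - 7b + 10, LT = a.

S(f_1,f_2): lcm = ab. S = \tfrac{1}{4}b^{2} - \tfrac{5}{4}a - b + \tfrac{9}{4}.
  leading term b^{2}: no divisor's leading term divides it; move \tfrac{1}{4}b^{2} to the remainder.
  leading term a: subtract (-\tfrac{5}{16})·f_2 from -\tfrac{5}{4}a - b + \tfrac{9}{4} → -\tfrac{51}{16}b + \tfrac{43}{8}
  leading term b: no divisor's leading term divides it; move -\tfrac{51}{16}b to the remainder.
  leading term 1: no divisor's leading term divides it; move \tfrac{43}{8} to the remainder.
  remainder \tfrac{1}{4}b^{2} - \tfrac{51}{16}b + \tfrac{43}{8} ≠ 0; add g_3 = \tfrac{1}{4}b^{2} - \tfrac{51}{16}b + \tfrac{43}{8} to the basis.

The other S-polynomials (S(f_1,g_3), S(f_2,g_3)) all reduce to 0 modulo the current basis, so we have a Gröbner basis.
Inter-reduce: drop elements whose leading term is divisible by another's, tail-reduce, and make monic.

G = {b^{2} - \tfrac{51}{4}b + \tfrac{43}{2}, a - \tfrac{7}{4}b + \tfrac{5}{2}}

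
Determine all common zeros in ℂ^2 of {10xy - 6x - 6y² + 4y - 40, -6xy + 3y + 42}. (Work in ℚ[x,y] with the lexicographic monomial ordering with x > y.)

{(4, 2), (1 + sqrt(57)/2, -1/4 + sqrt(57)/4), (1 - sqrt(57)/2, -sqrt(57)/4 - 1/4)}

Compute a lex Gröbner basis by Buchberger's algorithm.
f_1 = 10xy - 6x - 6y² + 4y - 40, LT = xy.
f_2 = -6xy + 3y + 42, LT = xy.

S(f_1,f_2): lcm = xy. S = -⅗x - ⅗y² + 9/10y + 3.
  leading term x: no divisor's leading term divides it; move -⅗x to the remainder.
  leading term y²: no divisor's leading term divides it; move -⅗y² to the remainder.
  leading term y: no divisor's leading term divides it; move 9/10y to the remainder.
  leading term 1: no divisor's leading term divides it; move 3 to the remainder.
  remainder -⅗x - ⅗y² + 9/10y + 3 ≠ 0; add h_3 = -⅗x - ⅗y² + 9/10y + 3 to the basis.

S(f_1,h_3): lcm = xy. S = -⅗x - y³ + 9/10y² + 27/5y - 4.
  leading term x: subtract (1)·h_3 from -⅗x - y³ + 9/10y² + 27/5y - 4 → -y³ + 3/2y² + 9/2y - 7
  leading term y³: no divisor's leading term divides it; move -y³ to the remainder.
  leading term y²: no divisor's leading term divides it; move 3/2y² to the remainder.
  leading term y: no divisor's leading term divides it; move 9/2y to the remainder.
  leading term 1: no divisor's leading term divides it; move -7 to the remainder.
  remainder -y³ + 3/2y² + 9/2y - 7 ≠ 0; add h_4 = -y³ + 3/2y² + 9/2y - 7 to the basis.

The other S-polynomials (S(f_2,h_3), S(f_1,h_4), S(f_2,h_4), S(h_3,h_4)) all reduce to 0 modulo the current basis, so we have a Gröbner basis.
Inter-reduce: drop elements whose leading term is divisible by another's, tail-reduce, and make monic.
Reduced Gröbner basis: {x + y² - 3/2y - 5, y³ - 3/2y² - 9/2y + 7}.

Since the basis is lex-ordered, y³ - 3/2y² - 9/2y + 7 is univariate in y. Its roots are {2, -1/4 + sqrt(57)/4, -sqrt(57)/4 - 1/4}. Back-substituting each root into the other basis elements fixes the other coordinates.
  y = 2: the earlier basis element becomes x - 4 = 0, giving x = 4 — point (4, 2).
  y = -1/4 + sqrt(57)/4: the earlier basis element becomes x - sqrt(57)/2 - 1 = 0, giving x = 1 + sqrt(57)/2 — point (1 + sqrt(57)/2, -1/4 + sqrt(57)/4).
  y = -sqrt(57)/4 - 1/4: the earlier basis element becomes x - 1 + sqrt(57)/2 = 0, giving x = 1 - sqrt(57)/2 — point (1 - sqrt(57)/2, -sqrt(57)/4 - 1/4).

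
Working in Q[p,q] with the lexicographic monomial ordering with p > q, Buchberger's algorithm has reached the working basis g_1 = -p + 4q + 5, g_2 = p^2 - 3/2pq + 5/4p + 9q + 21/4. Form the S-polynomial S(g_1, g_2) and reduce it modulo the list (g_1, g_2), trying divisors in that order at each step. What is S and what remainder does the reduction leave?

lcm(LM(g_1), LM(g_2)) = p^2.
S = (lcm/LT(g_1))·g_1 − (lcm/LT(g_2))·g_2 = -5/2pq - 25/4p - 9q - 21/4.
Reduce S modulo (g_1, g_2) in that order:
  leading term pq: subtract (5/2q)·g_1 from -5/2pq - 25/4p - 9q - 21/4 → -25/4p - 10q^2 - 43/2q - 21/4
  leading term p: subtract (25/4)·g_1 from -25/4p - 10q^2 - 43/2q - 21/4 → -10q^2 - 93/2q - 73/2
  leading term q^2: no divisor's leading term divides it; move -10q^2 to the remainder.
  leading term q: no divisor's leading term divides it; move -93/2q to the remainder.
  leading term 1: no divisor's leading term divides it; move -73/2 to the remainder.
The remainder -10q^2 - 93/2q - 73/2 is nonzero, so it would be added as the next basis element.

S(g_1, g_2) = -5/2pq - 25/4p - 9q - 21/4; remainder on division = -10q^2 - 93/2q - 73/2.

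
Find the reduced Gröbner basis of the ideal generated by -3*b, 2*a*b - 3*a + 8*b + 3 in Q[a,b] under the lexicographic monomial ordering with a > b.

G = {a - 1, b}

f_1 = -3*b, LT = b.
f_2 = 2*a*b - 3*a + 8*b + 3, LT = a*b.

S(f_1,f_2): lcm = a*b. S = 3/2*a - 4*b - 3/2.
  leading term a: no divisor's leading term divides it; move 3/2*a to the remainder.
  leading term b: subtract (4/3)·f_1 from -4*b - 3/2 → -3/2
  leading term 1: no divisor's leading term divides it; move -3/2 to the remainder.
  remainder 3/2*a - 3/2 ≠ 0; add g_3 = 3/2*a - 3/2 to the basis.

The other S-polynomials (S(f_1,g_3), S(f_2,g_3)) all reduce to 0 modulo the current basis, so we have a Gröbner basis.
Inter-reduce: drop elements whose leading term is divisible by another's, tail-reduce, and make monic.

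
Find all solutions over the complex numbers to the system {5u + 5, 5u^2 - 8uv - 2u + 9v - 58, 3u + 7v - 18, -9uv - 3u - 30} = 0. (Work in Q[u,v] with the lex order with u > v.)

Compute a lex Gröbner basis by Buchberger's algorithm.
f_1 = 5u + 5, LT = u.
f_2 = 5u^2 - 8uv - 2u + 9v - 58, LT = u^2.
f_3 = 3u + 7v - 18, LT = u.
f_4 = -9uv - 3u - 30, LT = uv.

S(f_1,f_2): lcm = u^2. S = 8/5uv + 7/5u - 9/5v + 58/5.
  leading term uv: subtract (8/25v)·f_1 from 8/5uv + 7/5u - 9/5v + 58/5 → 7/5u - 17/5v + 58/5
  leading term u: subtract (7/25)·f_1 from 7/5u - 17/5v + 58/5 → -17/5v + 51/5
  leading term v: no divisor's leading term divides it; move -17/5v to the remainder.
  leading term 1: no divisor's leading term divides it; move 51/5 to the remainder.
  remainder -17/5v + 51/5 ≠ 0; add h_5 = -17/5v + 51/5 to the basis.

S(f_1,f_3): lcm = u. S = -7/3v + 7.
  leading term v: subtract (35/51)·h_5 from -7/3v + 7 → 0
  remainder 0.

S(f_1,f_4): lcm = uv. S = -1/3u + v - 10/3.
  leading term u: subtract (-1/15)·f_1 from -1/3u + v - 10/3 → v - 3
  leading term v: subtract (-5/17)·h_5 from v - 3 → 0
  remainder 0.

S(f_2,f_3): lcm = u^2. S = -59/15uv + 28/5u + 9/5v - 58/5.
  leading term uv: subtract (-59/75v)·f_1 from -59/15uv + 28/5u + 9/5v - 58/5 → 28/5u + 86/15v - 58/5
  leading term u: subtract (28/25)·f_1 from 28/5u + 86/15v - 58/5 → 86/15v - 86/5
  leading term v: subtract (-86/51)·h_5 from 86/15v - 86/5 → 0
  remainder 0.

S(f_2,f_4): lcm = u^2v. S = -1/3u^2 - 8/5uv^2 - 2/5uv - 10/3u + 9/5v^2 - 58/5v.
  leading term u^2: subtract (-1/15u)·f_1 from -1/3u^2 - 8/5uv^2 - 2/5uv - 10/3u + 9/5v^2 - 58/5v → -8/5uv^2 - 2/5uv - 3u + 9/5v^2 - 58/5v
  leading term uv^2: subtract (-8/25v^2)·f_1 from -8/5uv^2 - 2/5uv - 3u + 9/5v^2 - 58/5v → -2/5uv - 3u + 17/5v^2 - 58/5v
  leading term uv: subtract (-2/25v)·f_1 from -2/5uv - 3u + 17/5v^2 - 58/5v → -3u + 17/5v^2 - 56/5v
  leading term u: subtract (-3/5)·f_1 from -3u + 17/5v^2 - 56/5v → 17/5v^2 - 56/5v + 3
  leading term v^2: subtract (-v)·h_5 from 17/5v^2 - 56/5v + 3 → -v + 3
  leading term v: subtract (5/17)·h_5 from -v + 3 → 0
  remainder 0.

S(f_3,f_4): lcm = uv. S = -1/3u + 7/3v^2 - 6v - 10/3.
  leading term u: subtract (-1/15)·f_1 from -1/3u + 7/3v^2 - 6v - 10/3 → 7/3v^2 - 6v - 3
  leading term v^2: subtract (-35/51v)·h_5 from 7/3v^2 - 6v - 3 → v - 3
  leading term v: subtract (-5/17)·h_5 from v - 3 → 0
  remainder 0.

S(f_1,h_5): leading monomials are coprime, so the S-polynomial reduces to 0 (Buchberger's first criterion).
S(f_2,h_5): leading monomials are coprime, so the S-polynomial reduces to 0 (Buchberger's first criterion).
S(f_3,h_5): leading monomials are coprime, so the S-polynomial reduces to 0 (Buchberger's first criterion).
S(f_4,h_5): lcm = uv. S = 10/3u + 10/3.
  leading term u: subtract (2/3)·f_1 from 10/3u + 10/3 → 0
  remainder 0.

Every S-polynomial of the final basis reduces to 0, so we have a Gröbner basis.
Inter-reduce: drop elements whose leading term is divisible by another's, tail-reduce, and make monic.
Reduced Gröbner basis: {u + 1, v - 3}.

Since the basis is lex-ordered, v - 3 is univariate in v. Its roots are {3}. Back-substituting each root into the other basis elements fixes the other coordinates.
  v = 3: the earlier basis element becomes u + 1 = 0, giving u = -1 — point (-1, 3).
Substituting each solution back into the original system confirms all equations vanish.

{(-1, 3)}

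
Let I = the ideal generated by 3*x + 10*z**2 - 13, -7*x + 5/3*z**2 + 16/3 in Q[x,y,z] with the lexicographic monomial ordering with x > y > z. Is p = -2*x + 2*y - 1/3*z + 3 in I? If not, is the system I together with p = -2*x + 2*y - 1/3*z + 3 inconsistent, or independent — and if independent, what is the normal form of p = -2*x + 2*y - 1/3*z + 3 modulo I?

First compute the reduced Gröbner basis of I by Buchberger's algorithm.
f_1 = 3*x + 10*z**2 - 13, LT = x.
f_2 = -7*x + 5/3*z**2 + 16/3, LT = x.

S(f_1,f_2): lcm = x. S = 25/7*z**2 - 25/7.
  leading term z**2: no divisor's leading term divides it; move 25/7*z**2 to the remainder.
  leading term 1: no divisor's leading term divides it; move -25/7 to the remainder.
  remainder 25/7*z**2 - 25/7 ≠ 0; add h_3 = 25/7*z**2 - 25/7 to the basis.

The other S-polynomials (S(f_1,h_3), S(f_2,h_3)) all reduce to 0 modulo the current basis, so we have a Gröbner basis.
Inter-reduce: drop elements whose leading term is divisible by another's, tail-reduce, and make monic.
Reduced Gröbner basis: {x - 1, z**2 - 1}.
Label its elements g_1 = x - 1, g_2 = z**2 - 1.

Reduce p = -2*x + 2*y - 1/3*z + 3 modulo G:
  leading term x: subtract (-2)·g_1 from -2*x + 2*y - 1/3*z + 3 → 2*y - 1/3*z + 1
  leading term y: no divisor's leading term divides it; move 2*y to the remainder.
  leading term z: no divisor's leading term divides it; move -1/3*z to the remainder.
  leading term 1: no divisor's leading term divides it; move 1 to the remainder.
  normal form = 2*y - 1/3*z + 1.
The normal form is nonzero, so p ∉ I. Since p minus its normal form lies in I, I + (p) = I + (r) where r = 2*y - 1/3*z + 1; decide whether this ideal is the whole ring.
Run Buchberger on G together with r (pairs among the g_i already reduce to 0 since G is a Gröbner basis):
g_1 = x - 1, LT = x.
g_2 = z**2 - 1, LT = z**2.
r = 2*y - 1/3*z + 1, LT = y.

The S-polynomials (S(g_1,g_2), S(g_1,r), S(g_2,r)) all reduce to 0 modulo the current basis, so we have a Gröbner basis.
Inter-reduce: drop elements whose leading term is divisible by another's, tail-reduce, and make monic.
Reduced Gröbner basis: {x - 1, y - 1/6*z + 1/2, z**2 - 1}.
The reduced Gröbner basis of I + (p) is {x - 1, y - 1/6*z + 1/2, z**2 - 1} ≠ {1}, a proper ideal, so the enlarged system stays consistent: p is independent of I, with normal form 2*y - 1/3*z + 1.

-2*x + 2*y - 1/3*z + 3 is independent of I; its normal form modulo I is 2*y - 1/3*z + 1.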